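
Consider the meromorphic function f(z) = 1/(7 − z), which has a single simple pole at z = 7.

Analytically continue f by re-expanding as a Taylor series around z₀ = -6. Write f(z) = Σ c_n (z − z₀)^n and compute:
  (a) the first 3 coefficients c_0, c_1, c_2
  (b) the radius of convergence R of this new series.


Let w = z − z₀, so z = z₀ + w.
Then 7 − z = 7 − (z₀ + w) = (7 − z₀) − w = 13 − w.
f(z) = 1/(13 − w) = (1/(13)) · 1/(1 − w/(13)) = Σ_{n≥0} w^n / (13)^(n+1).
So c_n = 1/(13)^(n+1):
  c_0 = 1/(13)^1 = 1/13.
  c_1 = 1/(13)^2 = 1/169.
  c_2 = 1/(13)^3 = 1/2197.
The series is valid for |w/d| < 1, i.e. |z − z₀| < |d|.
Radius of convergence: R = |7 − z₀| = |13| = 13 (distance from z₀ to the singularity z = 7).

c_0 = 1/13, c_1 = 1/169, c_2 = 1/2197; R = 13.


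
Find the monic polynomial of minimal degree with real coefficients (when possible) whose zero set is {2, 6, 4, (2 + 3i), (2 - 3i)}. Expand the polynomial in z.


The polynomial is p(z) = ∏_{α ∈ S} (z − α), where S = {2, 6, 4, (2 + 3i), (2 - 3i)}.
Expanding the product yields: p(z) = z^5 -16·z^4 + 105·z^3 -380·z^2 + 764·z -624.
Note conjugate pairs combine to real quadratics: (z − (2+3i))(z − (2−3i)) = z² − 4z + 13.
The resulting polynomial has degree 5 and real coefficients as required.

p(z) = z^5 -16·z^4 + 105·z^3 -380·z^2 + 764·z -624.


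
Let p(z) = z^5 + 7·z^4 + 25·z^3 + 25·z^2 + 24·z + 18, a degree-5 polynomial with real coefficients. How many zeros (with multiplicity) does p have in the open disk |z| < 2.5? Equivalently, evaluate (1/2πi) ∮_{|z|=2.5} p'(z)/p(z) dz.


The zeros of p are: (-3 + 3i), (-3 - 3i), (0 + 1i), (0 - 1i), -1.
Their magnitudes are: 4.243, 4.243, 1, 1, 1.
Zeros with |z| < R = 2.5: (0 + 1i), (0 - 1i), -1.
Count = 3.
By the argument principle, (1/2πi) ∮_{|z|=R} p'(z)/p(z) dz equals exactly this count.

Number of zeros inside |z| < 2.5: 3.


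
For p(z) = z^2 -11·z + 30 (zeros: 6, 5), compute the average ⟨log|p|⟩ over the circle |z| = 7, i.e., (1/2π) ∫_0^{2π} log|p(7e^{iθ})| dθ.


Zeros: 5, 6; r = 7.
Inside |z| < r: 5, 6. Outside (|z| ≥ r): ∅.
p(0) = 30, so log|p(0)| = log(30) = 3.4012.
Apply Jensen: I(r) = log|p(0)| + Σ_k log(r/|z_k|), summed over zeros inside |z| < r.
  log(r/|z_k|) for z_k = 6: log(7/6) = 0.1542
  log(r/|z_k|) for z_k = 5: log(7/5) = 0.3365
Sum over inside zeros: 0.4906.
I(r) = log|p(0)| + (inside sum) = 3.4012 + 0.4906 = 3.8918.
Closed form (all zeros inside, monic): I(r) = n·log(r) = 2·log(7) = 3.8918. ✓

I(r) ≈ 3.8918.


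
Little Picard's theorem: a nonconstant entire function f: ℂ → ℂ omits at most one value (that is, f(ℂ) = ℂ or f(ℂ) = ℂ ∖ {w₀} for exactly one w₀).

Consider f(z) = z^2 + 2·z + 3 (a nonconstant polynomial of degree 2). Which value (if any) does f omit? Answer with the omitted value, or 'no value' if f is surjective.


Little Picard bounds the complement of f(ℂ) to at most one point.
For every w ∈ ℂ, the equation p(z) − w = 0 is a nonconstant polynomial in z and hence has at least one root by the fundamental theorem of algebra. So p is surjective onto ℂ, omitting no value.

Omitted value: no value.


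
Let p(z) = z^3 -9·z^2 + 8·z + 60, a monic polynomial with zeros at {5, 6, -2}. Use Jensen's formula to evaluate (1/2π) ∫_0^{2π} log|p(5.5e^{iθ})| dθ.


Zeros: -2, 5, 6; r = 5.5.
Inside |z| < r: -2, 5. Outside (|z| ≥ r): 6.
p(0) = 60, so log|p(0)| = log(60) = 4.0943.
Apply Jensen: I(r) = log|p(0)| + Σ_k log(r/|z_k|), summed over zeros inside |z| < r.
  log(r/|z_k|) for z_k = 5: log(5.5/5) = 0.0953
  log(r/|z_k|) for z_k = -2: log(5.5/2) = 1.0116
  Outside zeros (6) contribute nothing to the Jensen sum.
Sum over inside zeros: 1.1069.
I(r) = log|p(0)| + (inside sum) = 4.0943 + 1.1069 = 5.2013.
Note: since some zeros are outside |z| ≤ r, the simplified n·log(r) form does NOT apply — only the inside zeros contribute.

I(r) ≈ 5.2013.


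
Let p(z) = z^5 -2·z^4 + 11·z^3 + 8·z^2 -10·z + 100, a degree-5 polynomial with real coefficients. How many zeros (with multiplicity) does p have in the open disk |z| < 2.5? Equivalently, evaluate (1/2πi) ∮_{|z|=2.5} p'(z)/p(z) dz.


The zeros of p are: (1 + 2i), (1 - 2i), (1 + 3i), (1 - 3i), -2.
Their magnitudes are: 2.236, 2.236, 3.162, 3.162, 2.
Zeros with |z| < R = 2.5: (1 + 2i), (1 - 2i), -2.
Count = 3.
By the argument principle, (1/2πi) ∮_{|z|=R} p'(z)/p(z) dz equals exactly this count.

Number of zeros inside |z| < 2.5: 3.


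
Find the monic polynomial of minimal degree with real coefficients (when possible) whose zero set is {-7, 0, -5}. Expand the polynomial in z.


The polynomial is p(z) = ∏_{α ∈ S} (z − α), where S = {-7, 0, -5}.
Expanding the product yields: p(z) = z^3 + 12·z^2 + 35·z.
The resulting polynomial has degree 3 and real coefficients as required.

p(z) = z^3 + 12·z^2 + 35·z.


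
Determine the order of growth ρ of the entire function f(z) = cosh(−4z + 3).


cosh(w) is a linear combination of e^{iw} and e^{−iw} (or e^w, e^{−w} in the hyperbolic case), so |cosh(w)| ≤ e^{|w|}. With w = −4z + 3, |w| ≤ 4|z| + 3 = 4r + 3 on |z| = r, giving M(r) ≤ e^{4r + 3}, so ρ ≤ 1. On a suitable ray (z = it for sin/cos; z = t for sinh/cosh, t real → ∞), |cosh(−4z + 3)| grows like e^{4|t|}/2, so ρ ≥ 1. Hence ρ = 1.
Therefore ρ = 1.

Order ρ = 1.


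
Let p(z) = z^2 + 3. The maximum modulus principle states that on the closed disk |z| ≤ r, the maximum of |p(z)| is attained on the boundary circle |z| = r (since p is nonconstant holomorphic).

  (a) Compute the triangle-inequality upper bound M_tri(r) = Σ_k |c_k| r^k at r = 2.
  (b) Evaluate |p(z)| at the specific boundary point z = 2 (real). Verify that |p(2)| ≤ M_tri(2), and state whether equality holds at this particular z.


Coefficients: c_0 = 3, c_1 = 0, c_2 = 1. Radius r = 2.
Part (a). Triangle bound: M_tri(r) = Σ_k |c_k| r^k
  = |3|·2^0 + |0|·2^1 + |1|·2^2
  = 3 + 0 + 4 = 7.
This bounds M(r) := max_{|z|=r} |p(z)| from above; equality holds iff all terms c_k z^k can be made to align in phase at a single z on |z|=r.
Part (b). At z = 2 (real, on the circle |z| = r):
  p(2) = (3)·2^0 + (0)·2^1 + (1)·2^2 = 7.
  |p(2)| = 7.
Since all nonzero coefficients share the same sign, |p(2)| = 7 = M_tri(2); the triangle bound is attained at z = 2, so in fact M(r) = 7.

M_tri(2) = 7; |p(2)| = 7; equality at z=2: yes.


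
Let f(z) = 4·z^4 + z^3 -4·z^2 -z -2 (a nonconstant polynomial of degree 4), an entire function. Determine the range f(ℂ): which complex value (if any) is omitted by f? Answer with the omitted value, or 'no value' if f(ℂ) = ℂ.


Little Picard bounds the complement of f(ℂ) to at most one point.
For every w ∈ ℂ, the equation p(z) − w = 0 is a nonconstant polynomial in z and hence has at least one root by the fundamental theorem of algebra. So p is surjective onto ℂ, omitting no value.

Omitted value: no value.


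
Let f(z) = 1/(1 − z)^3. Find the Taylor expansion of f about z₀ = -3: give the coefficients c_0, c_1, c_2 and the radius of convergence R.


Let w = z − z₀, so z = z₀ + w.
Then 1 − z = 1 − (z₀ + w) = (1 − z₀) − w = 4 − w.
f(z) = 1/(4 − w)^3 = (1/(4)^3) · (1 − w/(4))^{−3}.
By the binomial series (1−u)^{−3} = Σ_{n≥0} C(n+2, 2) u^n for |u|<1, with u = w/(4):
  c_n = C(n+2, 2) / (4)^(n+3).
  c_0 = 1/(4)^3 = 1/64.
  c_1 = 3/(4)^4 = 3/256.
  c_2 = 6/(4)^5 = 3/512.
The series is valid for |w/d| < 1, i.e. |z − z₀| < |d|.
Radius of convergence: R = |1 − z₀| = |4| = 4 (distance from z₀ to the singularity z = 1).

c_0 = 1/64, c_1 = 3/256, c_2 = 3/512; R = 4.


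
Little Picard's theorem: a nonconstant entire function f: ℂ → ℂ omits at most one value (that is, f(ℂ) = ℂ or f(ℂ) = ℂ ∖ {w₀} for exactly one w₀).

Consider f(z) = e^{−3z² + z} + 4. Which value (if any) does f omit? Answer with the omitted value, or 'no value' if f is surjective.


Little Picard bounds the complement of f(ℂ) to at most one point.
The exponent g(z) = −3z² + z is a nonconstant polynomial, hence surjective onto ℂ. So e^{g(z)} takes every value in {e^w : w ∈ ℂ} = ℂ ∖ {0}. Adding 4 shifts the range to ℂ ∖ {4}. f omits exactly 4.

Omitted value: 4.


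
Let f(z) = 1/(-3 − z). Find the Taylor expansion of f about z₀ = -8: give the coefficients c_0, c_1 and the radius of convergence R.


Let w = z − z₀, so z = z₀ + w.
Then -3 − z = -3 − (z₀ + w) = (-3 − z₀) − w = 5 − w.
f(z) = 1/(5 − w) = (1/(5)) · 1/(1 − w/(5)) = Σ_{n≥0} w^n / (5)^(n+1).
So c_n = 1/(5)^(n+1):
  c_0 = 1/(5)^1 = 1/5.
  c_1 = 1/(5)^2 = 1/25.
The series is valid for |w/d| < 1, i.e. |z − z₀| < |d|.
Radius of convergence: R = |-3 − z₀| = |5| = 5 (distance from z₀ to the singularity z = -3).

c_0 = 1/5, c_1 = 1/25; R = 5.


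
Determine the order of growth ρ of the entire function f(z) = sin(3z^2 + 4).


Write sin(w) = (e^{iw} ± e^{−iw})/(2 or 2i), so |sin(w)| ≤ e^{|w|}. With w = 3z^2 + 4, |w| ≤ 3r^2 + 4 on |z|=r, giving M(r) ≤ e^{3r^2 + 4} and ρ ≤ 2. For the lower bound, choose z on |z|=r with 3z^2 purely imaginary of modulus 3r^2; then |sin(3z^2 + 4)| grows like e^{3r^2}/2, so ρ ≥ 2. Hence ρ = 2.
Therefore ρ = 2.

Order ρ = 2.


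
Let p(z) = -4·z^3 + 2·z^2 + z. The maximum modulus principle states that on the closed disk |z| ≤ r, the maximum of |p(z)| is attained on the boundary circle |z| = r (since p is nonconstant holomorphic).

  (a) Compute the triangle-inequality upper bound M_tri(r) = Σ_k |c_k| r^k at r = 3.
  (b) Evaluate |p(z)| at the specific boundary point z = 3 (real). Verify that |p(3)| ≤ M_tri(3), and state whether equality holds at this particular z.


Coefficients: c_0 = 0, c_1 = 1, c_2 = 2, c_3 = -4. Radius r = 3.
Part (a). Triangle bound: M_tri(r) = Σ_k |c_k| r^k
  = |0|·3^0 + |1|·3^1 + |2|·3^2 + |-4|·3^3
  = 0 + 3 + 18 + 108 = 129.
This bounds M(r) := max_{|z|=r} |p(z)| from above; equality holds iff all terms c_k z^k can be made to align in phase at a single z on |z|=r.
Part (b). At z = 3 (real, on the circle |z| = r):
  p(3) = (0)·3^0 + (1)·3^1 + (2)·3^2 + (-4)·3^3 = -87.
  |p(3)| = 87.
Check: |p(3)| = 87 ≤ 129 = M_tri(3). ✓ Equality does not hold at z = 3 (the coefficients have mixed signs, so the terms do not all align in phase there).

M_tri(3) = 129; |p(3)| = 87; equality at z=3: no.


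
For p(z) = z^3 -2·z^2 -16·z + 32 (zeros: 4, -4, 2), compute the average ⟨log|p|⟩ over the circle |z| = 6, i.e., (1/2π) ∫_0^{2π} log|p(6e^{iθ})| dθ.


Zeros: -4, 2, 4; r = 6.
Inside |z| < r: -4, 2, 4. Outside (|z| ≥ r): ∅.
p(0) = 32, so log|p(0)| = log(32) = 3.4657.
Apply Jensen: I(r) = log|p(0)| + Σ_k log(r/|z_k|), summed over zeros inside |z| < r.
  log(r/|z_k|) for z_k = 4: log(6/4) = 0.4055
  log(r/|z_k|) for z_k = -4: log(6/4) = 0.4055
  log(r/|z_k|) for z_k = 2: log(6/2) = 1.0986
Sum over inside zeros: 1.9095.
I(r) = log|p(0)| + (inside sum) = 3.4657 + 1.9095 = 5.3753.
Closed form (all zeros inside, monic): I(r) = n·log(r) = 3·log(6) = 5.3753. ✓

I(r) ≈ 5.3753.


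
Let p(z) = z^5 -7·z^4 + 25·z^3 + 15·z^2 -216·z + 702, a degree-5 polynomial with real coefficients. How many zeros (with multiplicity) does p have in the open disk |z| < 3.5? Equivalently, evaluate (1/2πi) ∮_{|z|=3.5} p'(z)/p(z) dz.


The zeros of p are: (3 + 3i), (3 - 3i), -3, (2 + 3i), (2 - 3i).
Their magnitudes are: 4.243, 4.243, 3, 3.606, 3.606.
Zeros with |z| < R = 3.5: -3.
Count = 1.
By the argument principle, (1/2πi) ∮_{|z|=R} p'(z)/p(z) dz equals exactly this count.

Number of zeros inside |z| < 3.5: 1.


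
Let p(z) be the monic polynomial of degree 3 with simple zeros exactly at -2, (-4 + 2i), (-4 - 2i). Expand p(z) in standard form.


The polynomial is p(z) = ∏_{α ∈ S} (z − α), where S = {-2, (-4 + 2i), (-4 - 2i)}.
Expanding the product yields: p(z) = z^3 + 10·z^2 + 36·z + 40.
Note conjugate pairs combine to real quadratics: (z − (-4+2i))(z − (-4−2i)) = z² + 8z + 20.
The resulting polynomial has degree 3 and real coefficients as required.

p(z) = z^3 + 10·z^2 + 36·z + 40.


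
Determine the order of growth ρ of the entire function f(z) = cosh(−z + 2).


cosh(w) is a linear combination of e^{iw} and e^{−iw} (or e^w, e^{−w} in the hyperbolic case), so |cosh(w)| ≤ e^{|w|}. With w = −z + 2, |w| ≤ 1|z| + 2 = 1r + 2 on |z| = r, giving M(r) ≤ e^{1r + 2}, so ρ ≤ 1. On a suitable ray (z = it for sin/cos; z = t for sinh/cosh, t real → ∞), |cosh(−z + 2)| grows like e^{1|t|}/2, so ρ ≥ 1. Hence ρ = 1.
Therefore ρ = 1.

Order ρ = 1.


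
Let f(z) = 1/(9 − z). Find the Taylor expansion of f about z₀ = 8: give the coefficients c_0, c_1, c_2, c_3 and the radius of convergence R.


Let w = z − z₀, so z = z₀ + w.
Then 9 − z = 9 − (z₀ + w) = (9 − z₀) − w = 1 − w.
f(z) = 1/(1 − w) = (1/(1)) · 1/(1 − w/(1)) = Σ_{n≥0} w^n / (1)^(n+1).
So c_n = 1/(1)^(n+1):
  c_0 = 1/(1)^1 = 1.
  c_1 = 1/(1)^2 = 1.
  c_2 = 1/(1)^3 = 1.
  c_3 = 1/(1)^4 = 1.
The series is valid for |w/d| < 1, i.e. |z − z₀| < |d|.
Radius of convergence: R = |9 − z₀| = |1| = 1 (distance from z₀ to the singularity z = 9).

c_0 = 1, c_1 = 1, c_2 = 1, c_3 = 1; R = 1.


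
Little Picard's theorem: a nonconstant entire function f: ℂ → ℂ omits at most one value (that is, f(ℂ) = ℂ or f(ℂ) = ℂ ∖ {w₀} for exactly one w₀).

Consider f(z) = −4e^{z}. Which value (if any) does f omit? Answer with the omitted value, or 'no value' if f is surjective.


Little Picard bounds the complement of f(ℂ) to at most one point.
e^{z} is never zero on ℂ, so -4·e^{z} takes every value in ℂ ∖ {0}. Adding 0 shifts the range to ℂ ∖ {0}. Thus f omits exactly the value 0.

Omitted value: 0.


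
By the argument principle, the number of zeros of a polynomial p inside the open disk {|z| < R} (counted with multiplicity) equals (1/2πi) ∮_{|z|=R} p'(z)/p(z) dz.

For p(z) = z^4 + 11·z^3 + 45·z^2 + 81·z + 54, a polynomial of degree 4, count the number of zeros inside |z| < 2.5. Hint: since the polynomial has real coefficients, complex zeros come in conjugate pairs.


The zeros of p are: -3, -3, -3, -2.
Their magnitudes are: 3, 3, 3, 2.
Zeros with |z| < R = 2.5: -2.
Count = 1.
By the argument principle, (1/2πi) ∮_{|z|=R} p'(z)/p(z) dz equals exactly this count.

Number of zeros inside |z| < 2.5: 1.


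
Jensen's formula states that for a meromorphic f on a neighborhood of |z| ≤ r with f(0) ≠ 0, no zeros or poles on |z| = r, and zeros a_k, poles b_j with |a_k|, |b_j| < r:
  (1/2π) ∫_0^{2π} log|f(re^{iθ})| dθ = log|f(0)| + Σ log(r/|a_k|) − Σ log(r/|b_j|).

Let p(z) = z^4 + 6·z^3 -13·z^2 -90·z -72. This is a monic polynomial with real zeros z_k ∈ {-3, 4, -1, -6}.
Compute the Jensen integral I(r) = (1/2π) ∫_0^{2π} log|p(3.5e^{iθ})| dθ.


Zeros: -6, -3, -1, 4; r = 3.5.
Inside |z| < r: -3, -1. Outside (|z| ≥ r): -6, 4.
p(0) = -72, so log|p(0)| = log(72) = 4.2767.
Apply Jensen: I(r) = log|p(0)| + Σ_k log(r/|z_k|), summed over zeros inside |z| < r.
  log(r/|z_k|) for z_k = -3: log(3.5/3) = 0.1542
  log(r/|z_k|) for z_k = -1: log(3.5/1) = 1.2528
  Outside zeros (-6, 4) contribute nothing to the Jensen sum.
Sum over inside zeros: 1.4069.
I(r) = log|p(0)| + (inside sum) = 4.2767 + 1.4069 = 5.6836.
Note: since some zeros are outside |z| ≤ r, the simplified n·log(r) form does NOT apply — only the inside zeros contribute.

I(r) ≈ 5.6836.


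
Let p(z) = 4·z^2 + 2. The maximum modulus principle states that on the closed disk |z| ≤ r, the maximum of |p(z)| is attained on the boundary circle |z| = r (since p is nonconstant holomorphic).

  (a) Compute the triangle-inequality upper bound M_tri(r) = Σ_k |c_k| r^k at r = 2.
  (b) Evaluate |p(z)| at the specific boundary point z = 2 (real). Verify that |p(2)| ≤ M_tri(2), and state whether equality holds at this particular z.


Coefficients: c_0 = 2, c_1 = 0, c_2 = 4. Radius r = 2.
Part (a). Triangle bound: M_tri(r) = Σ_k |c_k| r^k
  = |2|·2^0 + |0|·2^1 + |4|·2^2
  = 2 + 0 + 16 = 18.
This bounds M(r) := max_{|z|=r} |p(z)| from above; equality holds iff all terms c_k z^k can be made to align in phase at a single z on |z|=r.
Part (b). At z = 2 (real, on the circle |z| = r):
  p(2) = (2)·2^0 + (0)·2^1 + (4)·2^2 = 18.
  |p(2)| = 18.
Since all nonzero coefficients share the same sign, |p(2)| = 18 = M_tri(2); the triangle bound is attained at z = 2, so in fact M(r) = 18.

M_tri(2) = 18; |p(2)| = 18; equality at z=2: yes.


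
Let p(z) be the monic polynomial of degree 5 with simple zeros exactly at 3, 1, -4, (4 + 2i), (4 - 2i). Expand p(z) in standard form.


The polynomial is p(z) = ∏_{α ∈ S} (z − α), where S = {3, 1, -4, (4 + 2i), (4 - 2i)}.
Expanding the product yields: p(z) = z^5 -8·z^4 + 7·z^3 + 116·z^2 -356·z + 240.
Note conjugate pairs combine to real quadratics: (z − (4+2i))(z − (4−2i)) = z² − 8z + 20.
The resulting polynomial has degree 5 and real coefficients as required.

p(z) = z^5 -8·z^4 + 7·z^3 + 116·z^2 -356·z + 240.


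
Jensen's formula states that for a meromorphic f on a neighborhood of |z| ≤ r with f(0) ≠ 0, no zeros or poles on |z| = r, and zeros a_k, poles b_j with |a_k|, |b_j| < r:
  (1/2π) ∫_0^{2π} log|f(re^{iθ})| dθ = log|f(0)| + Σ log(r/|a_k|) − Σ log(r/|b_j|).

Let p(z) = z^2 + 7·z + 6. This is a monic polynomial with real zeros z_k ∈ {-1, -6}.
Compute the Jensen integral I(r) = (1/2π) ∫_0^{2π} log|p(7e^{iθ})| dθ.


Zeros: -6, -1; r = 7.
Inside |z| < r: -6, -1. Outside (|z| ≥ r): ∅.
p(0) = 6, so log|p(0)| = log(6) = 1.7918.
Apply Jensen: I(r) = log|p(0)| + Σ_k log(r/|z_k|), summed over zeros inside |z| < r.
  log(r/|z_k|) for z_k = -1: log(7/1) = 1.9459
  log(r/|z_k|) for z_k = -6: log(7/6) = 0.1542
Sum over inside zeros: 2.1001.
I(r) = log|p(0)| + (inside sum) = 1.7918 + 2.1001 = 3.8918.
Closed form (all zeros inside, monic): I(r) = n·log(r) = 2·log(7) = 3.8918. ✓

I(r) ≈ 3.8918.


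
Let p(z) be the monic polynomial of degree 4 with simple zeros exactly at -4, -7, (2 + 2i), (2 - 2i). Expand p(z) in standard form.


The polynomial is p(z) = ∏_{α ∈ S} (z − α), where S = {-4, -7, (2 + 2i), (2 - 2i)}.
Expanding the product yields: p(z) = z^4 + 7·z^3 -8·z^2 -24·z + 224.
Note conjugate pairs combine to real quadratics: (z − (2+2i))(z − (2−2i)) = z² − 4z + 8.
The resulting polynomial has degree 4 and real coefficients as required.

p(z) = z^4 + 7·z^3 -8·z^2 -24·z + 224.


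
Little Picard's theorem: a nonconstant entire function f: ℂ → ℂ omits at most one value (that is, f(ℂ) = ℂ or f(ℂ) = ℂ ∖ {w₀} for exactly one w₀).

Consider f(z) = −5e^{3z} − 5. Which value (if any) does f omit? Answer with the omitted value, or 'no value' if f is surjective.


Little Picard bounds the complement of f(ℂ) to at most one point.
e^{3z} is never zero on ℂ, so -5·e^{3z} takes every value in ℂ ∖ {0}. Adding -5 shifts the range to ℂ ∖ {-5}. Thus f omits exactly the value -5.

Omitted value: -5.


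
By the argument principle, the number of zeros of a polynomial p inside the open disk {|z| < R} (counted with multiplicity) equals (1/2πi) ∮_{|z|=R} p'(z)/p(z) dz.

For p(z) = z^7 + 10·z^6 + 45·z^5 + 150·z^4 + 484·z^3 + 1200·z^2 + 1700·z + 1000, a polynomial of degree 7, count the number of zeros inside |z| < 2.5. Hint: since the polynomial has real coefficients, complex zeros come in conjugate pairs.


The zeros of p are: -2, (-3 + 1i), (-3 - 1i), (1 + 3i), (1 - 3i), (-2 + 1i), (-2 - 1i).
Their magnitudes are: 2, 3.162, 3.162, 3.162, 3.162, 2.236, 2.236.
Zeros with |z| < R = 2.5: -2, (-2 + 1i), (-2 - 1i).
Count = 3.
By the argument principle, (1/2πi) ∮_{|z|=R} p'(z)/p(z) dz equals exactly this count.

Number of zeros inside |z| < 2.5: 3.


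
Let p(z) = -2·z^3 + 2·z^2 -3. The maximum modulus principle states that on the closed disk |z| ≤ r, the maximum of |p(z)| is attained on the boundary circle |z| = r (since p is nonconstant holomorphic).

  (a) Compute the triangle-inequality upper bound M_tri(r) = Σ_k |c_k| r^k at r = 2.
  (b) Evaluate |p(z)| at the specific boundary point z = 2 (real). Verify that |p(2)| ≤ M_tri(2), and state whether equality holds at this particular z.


Coefficients: c_0 = -3, c_1 = 0, c_2 = 2, c_3 = -2. Radius r = 2.
Part (a). Triangle bound: M_tri(r) = Σ_k |c_k| r^k
  = |-3|·2^0 + |0|·2^1 + |2|·2^2 + |-2|·2^3
  = 3 + 0 + 8 + 16 = 27.
This bounds M(r) := max_{|z|=r} |p(z)| from above; equality holds iff all terms c_k z^k can be made to align in phase at a single z on |z|=r.
Part (b). At z = 2 (real, on the circle |z| = r):
  p(2) = (-3)·2^0 + (0)·2^1 + (2)·2^2 + (-2)·2^3 = -11.
  |p(2)| = 11.
Check: |p(2)| = 11 ≤ 27 = M_tri(2). ✓ Equality does not hold at z = 2 (the coefficients have mixed signs, so the terms do not all align in phase there).

M_tri(2) = 27; |p(2)| = 11; equality at z=2: no.


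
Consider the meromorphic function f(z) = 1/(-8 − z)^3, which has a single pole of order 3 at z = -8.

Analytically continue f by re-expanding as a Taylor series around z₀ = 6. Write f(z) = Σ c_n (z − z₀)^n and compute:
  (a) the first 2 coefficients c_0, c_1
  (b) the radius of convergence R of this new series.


Let w = z − z₀, so z = z₀ + w.
Then -8 − z = -8 − (z₀ + w) = (-8 − z₀) − w = -14 − w.
f(z) = 1/(-14 − w)^3 = (1/(-14)^3) · (1 − w/(-14))^{−3}.
By the binomial series (1−u)^{−3} = Σ_{n≥0} C(n+2, 2) u^n for |u|<1, with u = w/(-14):
  c_n = C(n+2, 2) / (-14)^(n+3).
  c_0 = 1/(-14)^3 = -1/2744.
  c_1 = 3/(-14)^4 = 3/38416.
The series is valid for |w/d| < 1, i.e. |z − z₀| < |d|.
Radius of convergence: R = |-8 − z₀| = |-14| = 14 (distance from z₀ to the singularity z = -8).

c_0 = -1/2744, c_1 = 3/38416; R = 14.


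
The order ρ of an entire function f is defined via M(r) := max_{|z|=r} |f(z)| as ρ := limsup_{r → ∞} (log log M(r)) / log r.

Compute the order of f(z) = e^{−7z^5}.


|e^{−7z^5}| = e^{Re(-7·z^5) + 0} ≤ e^{7|z|^5 + 0} = e^{7r^5 + 0} on |z| = r, so ρ ≤ 5. Choosing z on |z|=r so that -7·z^5 is real positive (always possible by picking arg z appropriately) gives |f(z)| = e^{7r^5 + 0}, matching the bound. The additive constant 0 does not affect log log M(r) ~ 5·log r. Hence ρ = 5.
Therefore ρ = 5.

Order ρ = 5.


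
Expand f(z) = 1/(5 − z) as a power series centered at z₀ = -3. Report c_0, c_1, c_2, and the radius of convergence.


Let w = z − z₀, so z = z₀ + w.
Then 5 − z = 5 − (z₀ + w) = (5 − z₀) − w = 8 − w.
f(z) = 1/(8 − w) = (1/(8)) · 1/(1 − w/(8)) = Σ_{n≥0} w^n / (8)^(n+1).
So c_n = 1/(8)^(n+1):
  c_0 = 1/(8)^1 = 1/8.
  c_1 = 1/(8)^2 = 1/64.
  c_2 = 1/(8)^3 = 1/512.
The series is valid for |w/d| < 1, i.e. |z − z₀| < |d|.
Radius of convergence: R = |5 − z₀| = |8| = 8 (distance from z₀ to the singularity z = 5).

c_0 = 1/8, c_1 = 1/64, c_2 = 1/512; R = 8.


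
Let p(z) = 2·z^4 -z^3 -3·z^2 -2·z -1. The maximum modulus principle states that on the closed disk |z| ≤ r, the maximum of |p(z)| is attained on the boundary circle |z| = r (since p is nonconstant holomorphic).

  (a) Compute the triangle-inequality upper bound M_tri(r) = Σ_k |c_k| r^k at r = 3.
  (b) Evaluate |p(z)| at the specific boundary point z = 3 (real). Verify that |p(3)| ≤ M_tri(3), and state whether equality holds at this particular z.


Coefficients: c_0 = -1, c_1 = -2, c_2 = -3, c_3 = -1, c_4 = 2. Radius r = 3.
Part (a). Triangle bound: M_tri(r) = Σ_k |c_k| r^k
  = |-1|·3^0 + |-2|·3^1 + |-3|·3^2 + |-1|·3^3 + |2|·3^4
  = 1 + 6 + 27 + 27 + 162 = 223.
This bounds M(r) := max_{|z|=r} |p(z)| from above; equality holds iff all terms c_k z^k can be made to align in phase at a single z on |z|=r.
Part (b). At z = 3 (real, on the circle |z| = r):
  p(3) = (-1)·3^0 + (-2)·3^1 + (-3)·3^2 + (-1)·3^3 + (2)·3^4 = 101.
  |p(3)| = 101.
Check: |p(3)| = 101 ≤ 223 = M_tri(3). ✓ Equality does not hold at z = 3 (the coefficients have mixed signs, so the terms do not all align in phase there).

M_tri(3) = 223; |p(3)| = 101; equality at z=3: no.


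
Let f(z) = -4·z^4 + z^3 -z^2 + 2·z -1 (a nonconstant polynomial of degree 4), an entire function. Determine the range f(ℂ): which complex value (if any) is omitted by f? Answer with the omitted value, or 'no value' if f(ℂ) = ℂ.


Little Picard bounds the complement of f(ℂ) to at most one point.
For every w ∈ ℂ, the equation p(z) − w = 0 is a nonconstant polynomial in z and hence has at least one root by the fundamental theorem of algebra. So p is surjective onto ℂ, omitting no value.

Omitted value: no value.


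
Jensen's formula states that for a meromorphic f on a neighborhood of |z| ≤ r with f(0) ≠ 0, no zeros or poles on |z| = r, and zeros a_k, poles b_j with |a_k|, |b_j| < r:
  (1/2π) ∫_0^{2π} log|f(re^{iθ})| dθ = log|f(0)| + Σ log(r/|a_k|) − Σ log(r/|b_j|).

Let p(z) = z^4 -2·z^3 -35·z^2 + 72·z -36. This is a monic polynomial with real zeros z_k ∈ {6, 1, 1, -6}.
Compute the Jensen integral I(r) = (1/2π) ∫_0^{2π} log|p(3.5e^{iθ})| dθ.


Zeros: -6, 1, 1, 6; r = 3.5.
Inside |z| < r: 1, 1. Outside (|z| ≥ r): -6, 6.
p(0) = -36, so log|p(0)| = log(36) = 3.5835.
Apply Jensen: I(r) = log|p(0)| + Σ_k log(r/|z_k|), summed over zeros inside |z| < r.
  log(r/|z_k|) for z_k = 1: log(3.5/1) = 1.2528
  log(r/|z_k|) for z_k = 1: log(3.5/1) = 1.2528
  Outside zeros (-6, 6) contribute nothing to the Jensen sum.
Sum over inside zeros: 2.5055.
I(r) = log|p(0)| + (inside sum) = 3.5835 + 2.5055 = 6.0890.
Note: since some zeros are outside |z| ≤ r, the simplified n·log(r) form does NOT apply — only the inside zeros contribute.

I(r) ≈ 6.0890.


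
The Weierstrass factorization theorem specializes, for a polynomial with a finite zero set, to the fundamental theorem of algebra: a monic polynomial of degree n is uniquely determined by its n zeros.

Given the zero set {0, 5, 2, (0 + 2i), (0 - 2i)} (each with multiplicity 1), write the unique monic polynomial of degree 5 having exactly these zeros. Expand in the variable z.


The polynomial is p(z) = ∏_{α ∈ S} (z − α), where S = {0, 5, 2, (0 + 2i), (0 - 2i)}.
Expanding the product yields: p(z) = z^5 -7·z^4 + 14·z^3 -28·z^2 + 40·z.
Note conjugate pairs combine to real quadratics: (z − (0+2i))(z − (0−2i)) = z² + 4.
The resulting polynomial has degree 5 and real coefficients as required.

p(z) = z^5 -7·z^4 + 14·z^3 -28·z^2 + 40·z.


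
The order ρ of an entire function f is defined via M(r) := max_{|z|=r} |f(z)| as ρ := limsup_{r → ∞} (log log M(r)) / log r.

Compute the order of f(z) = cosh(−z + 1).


cosh(w) is a linear combination of e^{iw} and e^{−iw} (or e^w, e^{−w} in the hyperbolic case), so |cosh(w)| ≤ e^{|w|}. With w = −z + 1, |w| ≤ 1|z| + 1 = 1r + 1 on |z| = r, giving M(r) ≤ e^{1r + 1}, so ρ ≤ 1. On a suitable ray (z = it for sin/cos; z = t for sinh/cosh, t real → ∞), |cosh(−z + 1)| grows like e^{1|t|}/2, so ρ ≥ 1. Hence ρ = 1.
Therefore ρ = 1.

Order ρ = 1.


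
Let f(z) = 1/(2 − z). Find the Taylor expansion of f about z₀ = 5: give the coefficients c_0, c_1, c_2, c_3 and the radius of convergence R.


Let w = z − z₀, so z = z₀ + w.
Then 2 − z = 2 − (z₀ + w) = (2 − z₀) − w = -3 − w.
f(z) = 1/(-3 − w) = (1/(-3)) · 1/(1 − w/(-3)) = Σ_{n≥0} w^n / (-3)^(n+1).
So c_n = 1/(-3)^(n+1):
  c_0 = 1/(-3)^1 = -1/3.
  c_1 = 1/(-3)^2 = 1/9.
  c_2 = 1/(-3)^3 = -1/27.
  c_3 = 1/(-3)^4 = 1/81.
The series is valid for |w/d| < 1, i.e. |z − z₀| < |d|.
Radius of convergence: R = |2 − z₀| = |-3| = 3 (distance from z₀ to the singularity z = 2).

c_0 = -1/3, c_1 = 1/9, c_2 = -1/27, c_3 = 1/81; R = 3.


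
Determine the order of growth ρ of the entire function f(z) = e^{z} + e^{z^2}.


Each summand is entire of order 1 and 2 respectively (as in the single-exponential case). The order of a sum is at most the max of the orders, so ρ ≤ 2. For the lower bound: on |z|=r choose arg z so that 1z^2 is real positive; then |e^{1z^2}| = e^{1r^2} while |e^{1z}| ≤ e^{1r^1} = o(e^{1r^2}). So |f| ≥ e^{1r^2}(1 − o(1)) and ρ ≥ 2. Hence ρ = max(1, 2) = 2.
Therefore ρ = 2.

Order ρ = 2.


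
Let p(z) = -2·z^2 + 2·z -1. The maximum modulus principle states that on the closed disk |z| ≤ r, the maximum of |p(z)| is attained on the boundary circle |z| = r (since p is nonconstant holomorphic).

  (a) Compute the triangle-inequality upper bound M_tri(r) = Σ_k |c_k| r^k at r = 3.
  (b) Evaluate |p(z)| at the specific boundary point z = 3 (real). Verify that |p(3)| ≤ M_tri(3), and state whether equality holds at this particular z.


Coefficients: c_0 = -1, c_1 = 2, c_2 = -2. Radius r = 3.
Part (a). Triangle bound: M_tri(r) = Σ_k |c_k| r^k
  = |-1|·3^0 + |2|·3^1 + |-2|·3^2
  = 1 + 6 + 18 = 25.
This bounds M(r) := max_{|z|=r} |p(z)| from above; equality holds iff all terms c_k z^k can be made to align in phase at a single z on |z|=r.
Part (b). At z = 3 (real, on the circle |z| = r):
  p(3) = (-1)·3^0 + (2)·3^1 + (-2)·3^2 = -13.
  |p(3)| = 13.
Check: |p(3)| = 13 ≤ 25 = M_tri(3). ✓ Equality does not hold at z = 3 (the coefficients have mixed signs, so the terms do not all align in phase there).

M_tri(3) = 25; |p(3)| = 13; equality at z=3: no.


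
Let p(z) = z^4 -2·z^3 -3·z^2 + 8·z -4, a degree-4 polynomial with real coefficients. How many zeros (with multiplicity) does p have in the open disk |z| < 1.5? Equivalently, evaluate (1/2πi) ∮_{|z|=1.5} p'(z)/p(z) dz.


The zeros of p are: -2, 1, 2, 1.
Their magnitudes are: 2, 1, 2, 1.
Zeros with |z| < R = 1.5: 1, 1.
Count = 2.
By the argument principle, (1/2πi) ∮_{|z|=R} p'(z)/p(z) dz equals exactly this count.

Number of zeros inside |z| < 1.5: 2.


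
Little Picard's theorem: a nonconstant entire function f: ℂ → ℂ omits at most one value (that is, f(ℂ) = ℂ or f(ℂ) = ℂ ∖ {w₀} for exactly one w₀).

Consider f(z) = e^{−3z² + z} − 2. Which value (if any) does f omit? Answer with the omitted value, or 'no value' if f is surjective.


Little Picard bounds the complement of f(ℂ) to at most one point.
The exponent g(z) = −3z² + z is a nonconstant polynomial, hence surjective onto ℂ. So e^{g(z)} takes every value in {e^w : w ∈ ℂ} = ℂ ∖ {0}. Adding -2 shifts the range to ℂ ∖ {-2}. f omits exactly -2.

Omitted value: -2.


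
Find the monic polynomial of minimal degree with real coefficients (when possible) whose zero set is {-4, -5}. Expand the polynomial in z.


The polynomial is p(z) = ∏_{α ∈ S} (z − α), where S = {-4, -5}.
Expanding the product yields: p(z) = z^2 + 9·z + 20.
The resulting polynomial has degree 2 and real coefficients as required.

p(z) = z^2 + 9·z + 20.


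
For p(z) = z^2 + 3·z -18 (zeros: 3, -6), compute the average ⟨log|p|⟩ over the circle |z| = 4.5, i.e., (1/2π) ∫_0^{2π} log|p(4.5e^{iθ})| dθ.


Zeros: -6, 3; r = 4.5.
Inside |z| < r: 3. Outside (|z| ≥ r): -6.
p(0) = -18, so log|p(0)| = log(18) = 2.8904.
Apply Jensen: I(r) = log|p(0)| + Σ_k log(r/|z_k|), summed over zeros inside |z| < r.
  log(r/|z_k|) for z_k = 3: log(4.5/3) = 0.4055
  Outside zeros (-6) contribute nothing to the Jensen sum.
Sum over inside zeros: 0.4055.
I(r) = log|p(0)| + (inside sum) = 2.8904 + 0.4055 = 3.2958.
Note: since some zeros are outside |z| ≤ r, the simplified n·log(r) form does NOT apply — only the inside zeros contribute.

I(r) ≈ 3.2958.


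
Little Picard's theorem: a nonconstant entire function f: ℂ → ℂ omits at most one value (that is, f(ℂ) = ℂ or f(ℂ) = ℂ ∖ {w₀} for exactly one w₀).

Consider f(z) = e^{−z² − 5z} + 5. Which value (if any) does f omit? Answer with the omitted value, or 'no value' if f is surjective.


Little Picard bounds the complement of f(ℂ) to at most one point.
The exponent g(z) = −z² − 5z is a nonconstant polynomial, hence surjective onto ℂ. So e^{g(z)} takes every value in {e^w : w ∈ ℂ} = ℂ ∖ {0}. Adding 5 shifts the range to ℂ ∖ {5}. f omits exactly 5.

Omitted value: 5.


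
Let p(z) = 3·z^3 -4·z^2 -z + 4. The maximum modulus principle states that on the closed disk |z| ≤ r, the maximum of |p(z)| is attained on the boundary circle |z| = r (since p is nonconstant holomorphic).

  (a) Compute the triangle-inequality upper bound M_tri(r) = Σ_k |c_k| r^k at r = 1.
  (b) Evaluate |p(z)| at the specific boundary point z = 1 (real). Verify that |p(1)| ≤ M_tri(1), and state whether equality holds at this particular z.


Coefficients: c_0 = 4, c_1 = -1, c_2 = -4, c_3 = 3. Radius r = 1.
Part (a). Triangle bound: M_tri(r) = Σ_k |c_k| r^k
  = |4|·1^0 + |-1|·1^1 + |-4|·1^2 + |3|·1^3
  = 4 + 1 + 4 + 3 = 12.
This bounds M(r) := max_{|z|=r} |p(z)| from above; equality holds iff all terms c_k z^k can be made to align in phase at a single z on |z|=r.
Part (b). At z = 1 (real, on the circle |z| = r):
  p(1) = (4)·1^0 + (-1)·1^1 + (-4)·1^2 + (3)·1^3 = 2.
  |p(1)| = 2.
Check: |p(1)| = 2 ≤ 12 = M_tri(1). ✓ Equality does not hold at z = 1 (the coefficients have mixed signs, so the terms do not all align in phase there).

M_tri(1) = 12; |p(1)| = 2; equality at z=1: no.


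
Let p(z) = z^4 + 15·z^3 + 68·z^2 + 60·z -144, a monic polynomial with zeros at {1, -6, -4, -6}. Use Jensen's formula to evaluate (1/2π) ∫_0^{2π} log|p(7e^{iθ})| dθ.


Zeros: -6, -6, -4, 1; r = 7.
Inside |z| < r: -6, -6, -4, 1. Outside (|z| ≥ r): ∅.
p(0) = -144, so log|p(0)| = log(144) = 4.9698.
Apply Jensen: I(r) = log|p(0)| + Σ_k log(r/|z_k|), summed over zeros inside |z| < r.
  log(r/|z_k|) for z_k = 1: log(7/1) = 1.9459
  log(r/|z_k|) for z_k = -6: log(7/6) = 0.1542
  log(r/|z_k|) for z_k = -4: log(7/4) = 0.5596
  log(r/|z_k|) for z_k = -6: log(7/6) = 0.1542
Sum over inside zeros: 2.8138.
I(r) = log|p(0)| + (inside sum) = 4.9698 + 2.8138 = 7.7836.
Closed form (all zeros inside, monic): I(r) = n·log(r) = 4·log(7) = 7.7836. ✓

I(r) ≈ 7.7836.


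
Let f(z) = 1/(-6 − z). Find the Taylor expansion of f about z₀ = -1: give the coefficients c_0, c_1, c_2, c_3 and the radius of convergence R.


Let w = z − z₀, so z = z₀ + w.
Then -6 − z = -6 − (z₀ + w) = (-6 − z₀) − w = -5 − w.
f(z) = 1/(-5 − w) = (1/(-5)) · 1/(1 − w/(-5)) = Σ_{n≥0} w^n / (-5)^(n+1).
So c_n = 1/(-5)^(n+1):
  c_0 = 1/(-5)^1 = -1/5.
  c_1 = 1/(-5)^2 = 1/25.
  c_2 = 1/(-5)^3 = -1/125.
  c_3 = 1/(-5)^4 = 1/625.
The series is valid for |w/d| < 1, i.e. |z − z₀| < |d|.
Radius of convergence: R = |-6 − z₀| = |-5| = 5 (distance from z₀ to the singularity z = -6).

c_0 = -1/5, c_1 = 1/25, c_2 = -1/125, c_3 = 1/625; R = 5.


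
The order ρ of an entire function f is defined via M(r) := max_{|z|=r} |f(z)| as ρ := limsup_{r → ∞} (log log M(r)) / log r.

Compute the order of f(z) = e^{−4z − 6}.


|e^{−4z − 6}| = e^{Re(-4·z) + -6} ≤ e^{4|z|^1 + -6} = e^{4r^1 + -6} on |z| = r, so ρ ≤ 1. Choosing z on |z|=r so that -4·z is real positive (always possible by picking arg z appropriately) gives |f(z)| = e^{4r^1 + -6}, matching the bound. The additive constant -6 does not affect log log M(r) ~ 1·log r. Hence ρ = 1.
Therefore ρ = 1.

Order ρ = 1.


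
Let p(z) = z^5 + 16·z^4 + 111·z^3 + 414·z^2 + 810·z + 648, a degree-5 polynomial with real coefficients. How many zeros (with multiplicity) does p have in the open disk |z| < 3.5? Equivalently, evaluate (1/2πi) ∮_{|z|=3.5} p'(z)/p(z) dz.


The zeros of p are: -3, -3, (-3 + 3i), (-3 - 3i), -4.
Their magnitudes are: 3, 3, 4.243, 4.243, 4.
Zeros with |z| < R = 3.5: -3, -3.
Count = 2.
By the argument principle, (1/2πi) ∮_{|z|=R} p'(z)/p(z) dz equals exactly this count.

Number of zeros inside |z| < 3.5: 2.


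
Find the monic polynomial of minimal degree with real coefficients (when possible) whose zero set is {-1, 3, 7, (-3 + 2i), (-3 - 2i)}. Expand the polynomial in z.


The polynomial is p(z) = ∏_{α ∈ S} (z − α), where S = {-1, 3, 7, (-3 + 2i), (-3 - 2i)}.
Expanding the product yields: p(z) = z^5 -3·z^4 -30·z^3 -30·z^2 + 269·z + 273.
Note conjugate pairs combine to real quadratics: (z − (-3+2i))(z − (-3−2i)) = z² + 6z + 13.
The resulting polynomial has degree 5 and real coefficients as required.

p(z) = z^5 -3·z^4 -30·z^3 -30·z^2 + 269·z + 273.


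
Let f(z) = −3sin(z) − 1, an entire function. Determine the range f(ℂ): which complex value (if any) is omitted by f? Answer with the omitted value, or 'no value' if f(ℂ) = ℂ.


Little Picard bounds the complement of f(ℂ) to at most one point.
sin is entire and surjective onto ℂ: for every w ∈ ℂ, sin(ζ) = w has a solution ζ ∈ ℂ (e.g., via the complex inverse arcsin). With ζ = z this gives z = ζ/(1). Then -3·sin(z) takes every value in -3·ℂ = ℂ, and adding -1 is a bijection of ℂ. So f is surjective and omits no value. (Note: only on the real line is sin bounded by [−1, 1].)

Omitted value: no value.


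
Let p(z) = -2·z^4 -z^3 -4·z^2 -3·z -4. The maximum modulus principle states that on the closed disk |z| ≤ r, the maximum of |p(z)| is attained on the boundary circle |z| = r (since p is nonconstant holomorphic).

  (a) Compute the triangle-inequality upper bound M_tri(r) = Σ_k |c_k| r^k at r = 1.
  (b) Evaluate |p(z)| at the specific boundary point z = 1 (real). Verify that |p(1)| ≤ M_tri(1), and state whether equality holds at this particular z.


Coefficients: c_0 = -4, c_1 = -3, c_2 = -4, c_3 = -1, c_4 = -2. Radius r = 1.
Part (a). Triangle bound: M_tri(r) = Σ_k |c_k| r^k
  = |-4|·1^0 + |-3|·1^1 + |-4|·1^2 + |-1|·1^3 + |-2|·1^4
  = 4 + 3 + 4 + 1 + 2 = 14.
This bounds M(r) := max_{|z|=r} |p(z)| from above; equality holds iff all terms c_k z^k can be made to align in phase at a single z on |z|=r.
Part (b). At z = 1 (real, on the circle |z| = r):
  p(1) = (-4)·1^0 + (-3)·1^1 + (-4)·1^2 + (-1)·1^3 + (-2)·1^4 = -14.
  |p(1)| = 14.
Since all nonzero coefficients share the same sign, |p(1)| = 14 = M_tri(1); the triangle bound is attained at z = 1, so in fact M(r) = 14.

M_tri(1) = 14; |p(1)| = 14; equality at z=1: yes.


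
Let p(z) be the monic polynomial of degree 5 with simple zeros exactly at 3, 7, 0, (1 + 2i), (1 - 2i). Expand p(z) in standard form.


The polynomial is p(z) = ∏_{α ∈ S} (z − α), where S = {3, 7, 0, (1 + 2i), (1 - 2i)}.
Expanding the product yields: p(z) = z^5 -12·z^4 + 46·z^3 -92·z^2 + 105·z.
Note conjugate pairs combine to real quadratics: (z − (1+2i))(z − (1−2i)) = z² − 2z + 5.
The resulting polynomial has degree 5 and real coefficients as required.

p(z) = z^5 -12·z^4 + 46·z^3 -92·z^2 + 105·z.


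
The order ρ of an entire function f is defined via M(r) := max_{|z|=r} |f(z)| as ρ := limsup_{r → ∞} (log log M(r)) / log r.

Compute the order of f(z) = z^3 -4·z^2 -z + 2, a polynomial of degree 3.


|f(z)| ≤ Σ|c_k|·r^k = O(r^3) as r → ∞. Polynomial growth is O(e^{r^ε}) for every ε > 0 (since r^3/e^{r^ε} → 0), so ρ ≤ ε for all ε > 0, i.e. ρ = 0. Every nonconstant polynomial has order 0.
Therefore ρ = 0.

Order ρ = 0.


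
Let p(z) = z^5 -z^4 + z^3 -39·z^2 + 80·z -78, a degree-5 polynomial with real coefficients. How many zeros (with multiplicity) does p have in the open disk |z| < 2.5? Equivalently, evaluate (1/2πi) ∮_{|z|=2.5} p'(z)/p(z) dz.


The zeros of p are: 3, (-2 + 3i), (-2 - 3i), (1 + 1i), (1 - 1i).
Their magnitudes are: 3, 3.606, 3.606, 1.414, 1.414.
Zeros with |z| < R = 2.5: (1 + 1i), (1 - 1i).
Count = 2.
By the argument principle, (1/2πi) ∮_{|z|=R} p'(z)/p(z) dz equals exactly this count.

Number of zeros inside |z| < 2.5: 2.


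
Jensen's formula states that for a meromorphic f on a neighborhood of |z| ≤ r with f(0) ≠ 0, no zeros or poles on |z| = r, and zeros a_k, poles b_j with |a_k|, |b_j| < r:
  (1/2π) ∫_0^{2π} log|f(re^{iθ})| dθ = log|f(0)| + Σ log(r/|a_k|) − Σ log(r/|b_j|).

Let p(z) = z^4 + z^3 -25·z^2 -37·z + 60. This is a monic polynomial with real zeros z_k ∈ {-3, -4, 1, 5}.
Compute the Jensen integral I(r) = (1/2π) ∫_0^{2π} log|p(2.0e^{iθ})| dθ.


Zeros: -4, -3, 1, 5; r = 2.0.
Inside |z| < r: 1. Outside (|z| ≥ r): -4, -3, 5.
p(0) = 60, so log|p(0)| = log(60) = 4.0943.
Apply Jensen: I(r) = log|p(0)| + Σ_k log(r/|z_k|), summed over zeros inside |z| < r.
  log(r/|z_k|) for z_k = 1: log(2.0/1) = 0.6931
  Outside zeros (-4, -3, 5) contribute nothing to the Jensen sum.
Sum over inside zeros: 0.6931.
I(r) = log|p(0)| + (inside sum) = 4.0943 + 0.6931 = 4.7875.
Note: since some zeros are outside |z| ≤ r, the simplified n·log(r) form does NOT apply — only the inside zeros contribute.

I(r) ≈ 4.7875.
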